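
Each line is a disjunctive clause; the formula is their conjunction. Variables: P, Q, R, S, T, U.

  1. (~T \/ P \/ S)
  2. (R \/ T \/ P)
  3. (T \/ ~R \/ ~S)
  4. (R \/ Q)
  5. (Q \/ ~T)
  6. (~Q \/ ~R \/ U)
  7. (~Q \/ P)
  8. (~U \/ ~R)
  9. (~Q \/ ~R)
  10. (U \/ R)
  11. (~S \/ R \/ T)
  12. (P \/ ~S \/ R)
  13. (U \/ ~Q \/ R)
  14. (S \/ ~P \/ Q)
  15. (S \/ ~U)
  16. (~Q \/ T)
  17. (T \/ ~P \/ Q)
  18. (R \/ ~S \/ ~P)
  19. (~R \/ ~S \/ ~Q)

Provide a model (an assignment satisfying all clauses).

Try P = False.
  then Q is forced to False.
  then R is forced to True.
  then T is forced to False.
  then S is forced to False.
  then U is forced to False.
Every clause has at least one true literal under this assignment.

P=0  Q=0  R=1  S=0  T=0  U=0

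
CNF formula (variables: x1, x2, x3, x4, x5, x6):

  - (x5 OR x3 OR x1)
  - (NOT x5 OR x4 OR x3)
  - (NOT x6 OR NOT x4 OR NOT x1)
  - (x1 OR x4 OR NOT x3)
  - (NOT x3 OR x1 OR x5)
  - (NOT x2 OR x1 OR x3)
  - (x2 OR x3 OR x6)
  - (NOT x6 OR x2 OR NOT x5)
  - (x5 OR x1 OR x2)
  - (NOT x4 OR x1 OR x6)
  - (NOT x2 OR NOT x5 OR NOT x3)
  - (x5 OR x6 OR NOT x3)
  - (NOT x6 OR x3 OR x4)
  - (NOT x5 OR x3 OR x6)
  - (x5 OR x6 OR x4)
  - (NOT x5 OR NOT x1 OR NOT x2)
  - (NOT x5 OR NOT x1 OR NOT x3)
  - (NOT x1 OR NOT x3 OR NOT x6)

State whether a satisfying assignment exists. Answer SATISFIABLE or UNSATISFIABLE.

SATISFIABLE

Try x1 = True.
Try x2 = True.
  then x5 is forced to False.
Set x3 = False and propagate.
For the remaining variables, x4 = True, x6 = False works.
So x1=True, x2=True, x3=False, x4=True, x5=False, x6=False is a satisfying assignment.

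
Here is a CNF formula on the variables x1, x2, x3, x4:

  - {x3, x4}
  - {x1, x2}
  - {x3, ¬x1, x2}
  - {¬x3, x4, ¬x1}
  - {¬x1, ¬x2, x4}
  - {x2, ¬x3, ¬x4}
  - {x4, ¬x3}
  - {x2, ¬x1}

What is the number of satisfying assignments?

4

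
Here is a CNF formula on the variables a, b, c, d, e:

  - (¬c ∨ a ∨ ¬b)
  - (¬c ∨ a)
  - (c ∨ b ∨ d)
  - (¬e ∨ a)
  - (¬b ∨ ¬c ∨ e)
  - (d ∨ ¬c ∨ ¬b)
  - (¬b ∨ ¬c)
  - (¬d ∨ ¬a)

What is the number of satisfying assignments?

7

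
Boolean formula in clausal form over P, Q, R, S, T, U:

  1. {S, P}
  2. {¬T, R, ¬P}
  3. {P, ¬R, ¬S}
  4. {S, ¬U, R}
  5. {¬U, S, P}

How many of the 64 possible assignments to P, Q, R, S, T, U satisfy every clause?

30

Split on P, then S.
  P=1, S=1: Q, U free; 3 ways for (R,T) × 2^2 = 12.
  P=1, S=0: Q free; 5 ways for (R,T,U) × 2^1 = 10.
  P=0, S=1: forces R=0; Q, T, U free → 2^3 = 8.
  P=0, S=0: a clause becomes empty — 0.
Total: 12 + 10 + 8 + 0 = 30.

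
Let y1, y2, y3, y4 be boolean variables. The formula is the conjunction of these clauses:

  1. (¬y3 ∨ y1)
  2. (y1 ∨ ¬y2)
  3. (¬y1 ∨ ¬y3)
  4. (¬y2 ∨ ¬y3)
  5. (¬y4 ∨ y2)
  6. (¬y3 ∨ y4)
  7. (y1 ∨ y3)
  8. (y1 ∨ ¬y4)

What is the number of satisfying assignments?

Satisfying assignments:
  y1=1 y2=0 y3=0 y4=0
  y1=1 y2=1 y3=0 y4=0
  y1=1 y2=1 y3=0 y4=1
Count: 3.

3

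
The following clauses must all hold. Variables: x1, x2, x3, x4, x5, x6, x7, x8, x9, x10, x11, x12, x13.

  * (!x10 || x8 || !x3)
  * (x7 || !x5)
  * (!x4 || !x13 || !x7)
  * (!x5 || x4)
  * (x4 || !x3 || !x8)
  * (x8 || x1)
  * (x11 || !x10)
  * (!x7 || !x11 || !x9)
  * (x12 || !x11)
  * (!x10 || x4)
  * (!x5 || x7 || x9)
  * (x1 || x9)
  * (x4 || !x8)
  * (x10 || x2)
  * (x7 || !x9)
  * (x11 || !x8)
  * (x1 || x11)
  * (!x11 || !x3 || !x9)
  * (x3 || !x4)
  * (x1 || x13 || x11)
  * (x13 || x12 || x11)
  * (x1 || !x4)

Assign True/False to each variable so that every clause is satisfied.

x1=T  x2=T  x3=T  x4=T  x5=T  x6=F  x7=T  x8=T  x9=F  x10=F  x11=T  x12=T  x13=F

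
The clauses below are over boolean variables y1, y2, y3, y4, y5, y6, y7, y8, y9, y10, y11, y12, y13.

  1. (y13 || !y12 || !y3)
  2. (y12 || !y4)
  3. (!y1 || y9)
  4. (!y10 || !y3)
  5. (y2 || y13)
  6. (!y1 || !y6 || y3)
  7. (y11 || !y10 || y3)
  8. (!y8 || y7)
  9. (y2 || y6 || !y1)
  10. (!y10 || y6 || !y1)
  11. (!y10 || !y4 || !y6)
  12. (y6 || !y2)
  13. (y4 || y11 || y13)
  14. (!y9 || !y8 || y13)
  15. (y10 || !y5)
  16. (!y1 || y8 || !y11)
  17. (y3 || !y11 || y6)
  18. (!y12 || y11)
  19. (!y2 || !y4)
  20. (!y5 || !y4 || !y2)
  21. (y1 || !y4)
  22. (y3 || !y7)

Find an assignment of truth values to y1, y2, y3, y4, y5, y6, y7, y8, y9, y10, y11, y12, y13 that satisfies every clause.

y1=T  y2=F  y3=T  y4=F  y5=F  y6=T  y7=T  y8=T  y9=T  y10=F  y11=T  y12=T  y13=T

Check each clause:
  1. (!y12 || !y3 || y13) — y13 is true.
  2. (!y4 || y12) — !y4 is true.
  3. (!y1 || y9) — y9 is true.
  4. (!y10 || !y3) — !y10 is true.
  5. (y13 || y2) — y13 is true.
  6. (!y6 || !y1 || y3) — y3 is true.
  7. (y3 || y11 || !y10) — y11 is true.
  8. (y7 || !y8) — y7 is true.
  9. (y2 || !y1 || y6) — y6 is true.
  10. (!y1 || !y10 || y6) — y6 is true.
  11. (!y6 || !y10 || !y4) — !y4 is true.
  12. (y6 || !y2) — !y2 is true.
  13. (y11 || y13 || y4) — y11 is true.
  14. (!y8 || !y9 || y13) — y13 is true.
  15. (y10 || !y5) — !y5 is true.
  16. (y8 || !y11 || !y1) — y8 is true.
  17. (y3 || !y11 || y6) — y3 is true.
  18. (!y12 || y11) — y11 is true.
  19. (!y4 || !y2) — !y4 is true.
  20. (!y5 || !y2 || !y4) — !y5 is true.
  21. (!y4 || y1) — y1 is true.
  22. (!y7 || y3) — y3 is true.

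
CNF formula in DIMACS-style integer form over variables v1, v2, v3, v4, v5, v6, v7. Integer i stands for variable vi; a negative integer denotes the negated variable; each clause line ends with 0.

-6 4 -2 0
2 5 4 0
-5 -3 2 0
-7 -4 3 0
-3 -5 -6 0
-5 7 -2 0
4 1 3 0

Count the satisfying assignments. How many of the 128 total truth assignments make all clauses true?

43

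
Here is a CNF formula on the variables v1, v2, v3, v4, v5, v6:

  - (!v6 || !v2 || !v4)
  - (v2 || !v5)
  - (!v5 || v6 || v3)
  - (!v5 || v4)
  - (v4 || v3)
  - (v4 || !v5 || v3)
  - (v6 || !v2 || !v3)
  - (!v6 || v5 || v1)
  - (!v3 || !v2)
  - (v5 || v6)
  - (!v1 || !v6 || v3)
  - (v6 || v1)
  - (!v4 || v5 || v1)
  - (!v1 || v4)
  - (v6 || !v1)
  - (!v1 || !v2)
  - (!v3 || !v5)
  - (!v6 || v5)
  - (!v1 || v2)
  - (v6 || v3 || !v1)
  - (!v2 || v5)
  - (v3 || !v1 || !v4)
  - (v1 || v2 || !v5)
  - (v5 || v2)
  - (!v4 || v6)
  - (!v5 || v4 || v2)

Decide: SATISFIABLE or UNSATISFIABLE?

UNSATISFIABLE

v5 = True:
  propagation gives v2=True, v4=True, v6=False; an empty clause results — contradiction.
v5 = False:
  propagation gives v6=True; an empty clause results — contradiction.
Every branch closes, so no satisfying assignment exists.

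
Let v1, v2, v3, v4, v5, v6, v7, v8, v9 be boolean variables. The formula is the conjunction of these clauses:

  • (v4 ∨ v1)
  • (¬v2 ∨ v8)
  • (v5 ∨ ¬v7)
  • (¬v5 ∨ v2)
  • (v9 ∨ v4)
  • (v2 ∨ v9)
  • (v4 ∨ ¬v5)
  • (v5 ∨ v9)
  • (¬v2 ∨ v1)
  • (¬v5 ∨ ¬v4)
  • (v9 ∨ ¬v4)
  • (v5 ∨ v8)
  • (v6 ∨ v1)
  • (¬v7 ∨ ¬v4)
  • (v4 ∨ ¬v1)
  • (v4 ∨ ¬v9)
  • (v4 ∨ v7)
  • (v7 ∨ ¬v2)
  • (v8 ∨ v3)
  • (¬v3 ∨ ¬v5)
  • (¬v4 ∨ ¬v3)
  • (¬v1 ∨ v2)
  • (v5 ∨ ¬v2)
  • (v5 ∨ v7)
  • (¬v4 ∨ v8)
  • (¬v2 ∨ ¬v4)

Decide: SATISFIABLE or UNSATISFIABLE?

UNSATISFIABLE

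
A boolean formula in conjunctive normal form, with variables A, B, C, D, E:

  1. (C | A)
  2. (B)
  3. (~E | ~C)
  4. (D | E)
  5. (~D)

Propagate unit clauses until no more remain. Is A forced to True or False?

True

(B) is a unit clause: B = True.
(~D) is a unit clause: D = False.
(E | D) with D = False leaves only E, so E = True.
(~E | ~C) with E = True leaves only ~C, so C = False.
(A | C): since C = False, the clause reduces to (A). A = True.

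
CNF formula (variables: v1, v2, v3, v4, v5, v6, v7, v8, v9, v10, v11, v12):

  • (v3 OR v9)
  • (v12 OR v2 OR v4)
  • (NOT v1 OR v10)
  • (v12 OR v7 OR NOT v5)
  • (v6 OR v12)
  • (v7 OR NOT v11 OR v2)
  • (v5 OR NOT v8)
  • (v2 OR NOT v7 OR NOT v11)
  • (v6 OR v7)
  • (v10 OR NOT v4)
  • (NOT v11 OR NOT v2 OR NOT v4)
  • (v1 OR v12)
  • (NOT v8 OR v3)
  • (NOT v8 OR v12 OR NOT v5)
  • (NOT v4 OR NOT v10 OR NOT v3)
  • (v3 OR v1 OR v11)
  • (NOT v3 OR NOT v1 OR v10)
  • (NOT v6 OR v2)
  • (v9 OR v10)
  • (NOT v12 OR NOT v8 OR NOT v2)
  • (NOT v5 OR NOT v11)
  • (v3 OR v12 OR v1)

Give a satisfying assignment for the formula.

v1=T, v2=T, v3=F, v4=F, v5=F, v6=F, v7=T, v8=F, v9=T, v10=T, v11=F, v12=T

Check each clause:
  1. (v9 OR v3) — v9 is true.
  2. (v2 OR v12 OR v4) — v2 is true.
  3. (v10 OR NOT v1) — v10 is true.
  4. (v12 OR NOT v5 OR v7) — NOT v5 is true.
  5. (v12 OR v6) — v12 is true.
  6. (NOT v11 OR v7 OR v2) — v2 is true.
  7. (v5 OR NOT v8) — NOT v8 is true.
  8. (NOT v11 OR v2 OR NOT v7) — v2 is true.
  9. (v6 OR v7) — v7 is true.
  10. (v10 OR NOT v4) — v10 is true.
  11. (NOT v2 OR NOT v4 OR NOT v11) — NOT v4 is true.
  12. (v12 OR v1) — v1 is true.
  13. (NOT v8 OR v3) — NOT v8 is true.
  14. (NOT v5 OR v12 OR NOT v8) — NOT v8 is true.
  15. (NOT v4 OR NOT v10 OR NOT v3) — NOT v4 is true.
  16. (v11 OR v3 OR v1) — v1 is true.
  17. (NOT v1 OR v10 OR NOT v3) — v10 is true.
  18. (v2 OR NOT v6) — NOT v6 is true.
  19. (v10 OR v9) — v9 is true.
  20. (NOT v12 OR NOT v2 OR NOT v8) — NOT v8 is true.
  21. (NOT v11 OR NOT v5) — NOT v5 is true.
  22. (v12 OR v3 OR v1) — v1 is true.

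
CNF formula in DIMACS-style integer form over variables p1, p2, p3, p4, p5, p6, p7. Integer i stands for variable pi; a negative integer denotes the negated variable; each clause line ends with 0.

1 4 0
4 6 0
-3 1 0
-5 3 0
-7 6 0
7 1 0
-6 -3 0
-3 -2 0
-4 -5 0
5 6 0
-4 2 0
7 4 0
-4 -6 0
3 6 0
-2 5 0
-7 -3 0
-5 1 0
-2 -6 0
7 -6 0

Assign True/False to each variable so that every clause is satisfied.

Pure literal: p1 appears only positively; assign p1 = True.
Set p2 = False and propagate.
  then p4 is forced to False.
  then p6 is forced to True.
  then p3 is forced to False.
  then p5 is forced to False.
  then p7 is forced to True.
Check each clause:
  1. (p4 ∨ p1) — p1 is true.
  2. (p6 ∨ p4) — p6 is true.
  3. (¬p3 ∨ p1) — p1 is true.
  4. (¬p5 ∨ p3) — ¬p5 is true.
  5. (p6 ∨ ¬p7) — p6 is true.
  6. (p7 ∨ p1) — p1 is true.
  7. (¬p6 ∨ ¬p3) — ¬p3 is true.
  8. (¬p3 ∨ ¬p2) — ¬p3 is true.
  9. (¬p5 ∨ ¬p4) — ¬p5 is true.
  10. (p5 ∨ p6) — p6 is true.
  11. (¬p4 ∨ p2) — ¬p4 is true.
  12. (p7 ∨ p4) — p7 is true.
  13. (¬p4 ∨ ¬p6) — ¬p4 is true.
  14. (p3 ∨ p6) — p6 is true.
  15. (¬p2 ∨ p5) — ¬p2 is true.
  16. (¬p7 ∨ ¬p3) — ¬p3 is true.
  17. (¬p5 ∨ p1) — p1 is true.
  18. (¬p6 ∨ ¬p2) — ¬p2 is true.
  19. (¬p6 ∨ p7) — p7 is true.

p1 = 1, p2 = 0, p3 = 0, p4 = 0, p5 = 0, p6 = 1, p7 = 1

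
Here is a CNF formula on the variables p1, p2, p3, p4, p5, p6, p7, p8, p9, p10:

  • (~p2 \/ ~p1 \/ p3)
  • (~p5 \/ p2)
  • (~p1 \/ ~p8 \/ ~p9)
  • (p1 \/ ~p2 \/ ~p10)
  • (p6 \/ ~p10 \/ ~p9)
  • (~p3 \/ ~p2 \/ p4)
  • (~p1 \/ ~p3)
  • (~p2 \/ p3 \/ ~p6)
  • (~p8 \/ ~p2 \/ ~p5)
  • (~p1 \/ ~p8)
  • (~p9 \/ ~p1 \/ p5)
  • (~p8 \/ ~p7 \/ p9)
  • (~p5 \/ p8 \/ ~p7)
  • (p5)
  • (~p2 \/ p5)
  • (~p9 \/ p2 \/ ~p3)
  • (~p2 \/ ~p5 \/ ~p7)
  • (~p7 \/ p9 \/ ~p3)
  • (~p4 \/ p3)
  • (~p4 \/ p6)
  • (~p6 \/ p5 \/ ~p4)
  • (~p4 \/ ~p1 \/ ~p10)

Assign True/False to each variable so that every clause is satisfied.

(p5) is a unit clause, so p5 = True.
The clause (p2) is unit: p2 must be True.
Unit propagation: (~p8) forces p8 = False.
The clause (~p7) is unit: p7 must be False.
p9 occurs only negated in the remaining clauses — set p9 = False.
p10 occurs only negated in the remaining clauses — set p10 = False.
Set p1 = False and propagate.
Try p3 = True.
  then p4 is forced to True.
  then p6 is forced to True.
Check each clause:
  1. (p3 \/ ~p1 \/ ~p2) — p3 is true.
  2. (p2 \/ ~p5) — p2 is true.
  3. (~p9 \/ ~p1 \/ ~p8) — ~p8 is true.
  4. (~p2 \/ p1 \/ ~p10) — ~p10 is true.
  5. (~p10 \/ ~p9 \/ p6) — ~p10 is true.
  6. (~p3 \/ ~p2 \/ p4) — p4 is true.
  7. (~p1 \/ ~p3) — ~p1 is true.
  8. (~p2 \/ p3 \/ ~p6) — p3 is true.
  9. (~p5 \/ ~p8 \/ ~p2) — ~p8 is true.
  10. (~p1 \/ ~p8) — ~p8 is true.
  11. (~p1 \/ p5 \/ ~p9) — p5 is true.
  12. (p9 \/ ~p8 \/ ~p7) — ~p8 is true.
  13. (p8 \/ ~p7 \/ ~p5) — ~p7 is true.
  14. (p5) — p5 is true.
  15. (~p2 \/ p5) — p5 is true.
  16. (p2 \/ ~p3 \/ ~p9) — p2 is true.
  17. (~p5 \/ ~p7 \/ ~p2) — ~p7 is true.
  18. (~p3 \/ ~p7 \/ p9) — ~p7 is true.
  19. (~p4 \/ p3) — p3 is true.
  20. (p6 \/ ~p4) — p6 is true.
  21. (~p4 \/ ~p6 \/ p5) — p5 is true.
  22. (~p1 \/ ~p10 \/ ~p4) — ~p1 is true.

p1 = False  p2 = True  p3 = True  p4 = True  p5 = True  p6 = True  p7 = False  p8 = False  p9 = False  p10 = False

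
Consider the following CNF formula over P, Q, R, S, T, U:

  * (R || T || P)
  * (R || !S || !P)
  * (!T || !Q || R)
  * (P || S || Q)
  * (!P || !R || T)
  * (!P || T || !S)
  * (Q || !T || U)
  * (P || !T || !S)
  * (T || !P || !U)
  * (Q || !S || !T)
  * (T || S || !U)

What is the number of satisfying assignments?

15

Split on T, then P.
  T=1, P=1: 6 of the 16 assignments to (Q,R,S,U) work.
  T=1, P=0: remaining (Q,R,S,U) ∈ {(1,1,0,0); (1,1,0,1)} — 2.
  T=0, P=1: remaining (Q,R,S,U) ∈ {(0,0,0,0); (1,0,0,0)} — 2.
  T=0, P=0: 5 of the 16 assignments to (Q,R,S,U) work.
Total: 6 + 2 + 2 + 5 = 15.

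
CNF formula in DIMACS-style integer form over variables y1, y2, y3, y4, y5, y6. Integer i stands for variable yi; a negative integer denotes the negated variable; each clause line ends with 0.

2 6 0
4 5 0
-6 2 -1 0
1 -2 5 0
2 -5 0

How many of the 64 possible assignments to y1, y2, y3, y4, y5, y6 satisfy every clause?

22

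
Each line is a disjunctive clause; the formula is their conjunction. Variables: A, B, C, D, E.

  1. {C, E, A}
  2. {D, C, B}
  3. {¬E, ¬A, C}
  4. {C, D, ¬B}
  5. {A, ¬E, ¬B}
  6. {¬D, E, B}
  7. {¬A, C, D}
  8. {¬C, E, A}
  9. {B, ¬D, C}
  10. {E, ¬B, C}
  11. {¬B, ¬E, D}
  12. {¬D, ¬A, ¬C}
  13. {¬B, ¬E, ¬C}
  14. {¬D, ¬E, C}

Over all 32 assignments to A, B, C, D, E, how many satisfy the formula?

5

The models are:
  A=F B=F C=T D=F E=T
  A=F B=F C=T D=T E=T
  A=T B=F C=T D=F E=F
  A=T B=F C=T D=F E=T
  A=T B=T C=T D=F E=F
That's 5 in total.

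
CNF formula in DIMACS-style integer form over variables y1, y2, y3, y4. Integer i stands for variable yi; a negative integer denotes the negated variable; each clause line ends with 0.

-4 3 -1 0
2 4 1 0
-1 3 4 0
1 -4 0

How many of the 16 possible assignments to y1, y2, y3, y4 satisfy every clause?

The models are:
  y1=0 y2=1 y3=0 y4=0
  y1=0 y2=1 y3=1 y4=0
  y1=1 y2=0 y3=1 y4=0
  y1=1 y2=0 y3=1 y4=1
  y1=1 y2=1 y3=1 y4=0
  y1=1 y2=1 y3=1 y4=1
That's 6 in total.

6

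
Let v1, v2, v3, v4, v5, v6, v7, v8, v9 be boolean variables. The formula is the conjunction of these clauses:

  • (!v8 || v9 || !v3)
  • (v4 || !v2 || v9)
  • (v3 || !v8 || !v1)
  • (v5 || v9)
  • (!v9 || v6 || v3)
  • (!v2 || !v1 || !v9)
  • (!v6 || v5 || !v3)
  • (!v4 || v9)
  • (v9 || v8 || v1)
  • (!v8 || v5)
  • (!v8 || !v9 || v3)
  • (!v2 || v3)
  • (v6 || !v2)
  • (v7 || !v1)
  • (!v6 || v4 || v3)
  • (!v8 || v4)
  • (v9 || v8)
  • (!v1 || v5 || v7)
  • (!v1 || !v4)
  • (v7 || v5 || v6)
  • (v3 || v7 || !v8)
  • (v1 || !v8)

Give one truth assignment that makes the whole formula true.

v1=False, v2=False, v3=True, v4=True, v5=False, v6=False, v7=True, v8=False, v9=True

v2 occurs only negated in the remaining clauses — set v2 = False.
Pure literal: v7 appears only positively; assign v7 = True.
Set v1 = False and propagate.
  then v8 is forced to False.
  then v9 is forced to True.
For the remaining variables, v3 = True, v4 = True, v5 = False, v6 = False works.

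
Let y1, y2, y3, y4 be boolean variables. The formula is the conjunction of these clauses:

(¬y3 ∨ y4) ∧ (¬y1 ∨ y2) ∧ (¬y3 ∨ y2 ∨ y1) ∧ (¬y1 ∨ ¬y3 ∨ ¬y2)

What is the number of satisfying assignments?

Case analysis on y1 and y2:
  y1=1, y2=1: remaining (y3,y4) ∈ {(0,0); (0,1)} — 2.
  y1=1, y2=0: a clause becomes empty — 0.
  y1=0, y2=1: remaining (y3,y4) ∈ {(0,0); (0,1); (1,1)} — 3.
  y1=0, y2=0: remaining (y3,y4) ∈ {(0,0); (0,1)} — 2.
Total: 2 + 0 + 3 + 2 = 7.

7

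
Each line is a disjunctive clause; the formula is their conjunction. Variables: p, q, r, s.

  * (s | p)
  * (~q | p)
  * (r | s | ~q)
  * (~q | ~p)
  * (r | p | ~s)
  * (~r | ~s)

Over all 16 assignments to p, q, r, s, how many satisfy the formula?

The models are:
  p=1 q=0 r=0 s=0
  p=1 q=0 r=0 s=1
  p=1 q=0 r=1 s=0
That's 3 in total.

3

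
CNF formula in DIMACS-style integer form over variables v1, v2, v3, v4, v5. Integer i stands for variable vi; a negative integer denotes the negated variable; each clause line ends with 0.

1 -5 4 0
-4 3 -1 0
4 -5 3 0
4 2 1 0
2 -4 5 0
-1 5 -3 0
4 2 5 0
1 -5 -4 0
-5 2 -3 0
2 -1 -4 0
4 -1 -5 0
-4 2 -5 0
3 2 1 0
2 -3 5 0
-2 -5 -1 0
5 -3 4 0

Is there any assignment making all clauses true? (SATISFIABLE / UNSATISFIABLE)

SATISFIABLE

Branch on v1: take v1 = True.
Branch on v2: take v2 = True.
  then v5 is forced to False.
  then v3 is forced to False.
  then v4 is forced to False.
So v1=1, v2=1, v3=0, v4=0, v5=0 is a satisfying assignment.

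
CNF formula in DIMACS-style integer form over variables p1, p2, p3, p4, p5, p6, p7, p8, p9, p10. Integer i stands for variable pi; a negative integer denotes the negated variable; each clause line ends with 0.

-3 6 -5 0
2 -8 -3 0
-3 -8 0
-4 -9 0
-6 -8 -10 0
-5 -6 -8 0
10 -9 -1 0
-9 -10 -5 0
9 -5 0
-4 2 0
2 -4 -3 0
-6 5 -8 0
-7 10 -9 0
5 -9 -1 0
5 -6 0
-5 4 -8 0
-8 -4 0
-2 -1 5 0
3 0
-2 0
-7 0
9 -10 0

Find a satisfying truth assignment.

(p3) is a unit clause, so p3 = True.
(¬p8) is a unit clause, so p8 = False.
The clause (¬p2) is unit: p2 must be False.
Unit propagation: (¬p4) forces p4 = False.
(¬p7) is a unit clause, so p7 = False.
Branch on p1: take p1 = True.
The remaining clauses are satisfied by p5 = False, p6 = False, p9 = False, p10 = False.

p1=T, p2=F, p3=T, p4=F, p5=F, p6=F, p7=F, p8=F, p9=F, p10=F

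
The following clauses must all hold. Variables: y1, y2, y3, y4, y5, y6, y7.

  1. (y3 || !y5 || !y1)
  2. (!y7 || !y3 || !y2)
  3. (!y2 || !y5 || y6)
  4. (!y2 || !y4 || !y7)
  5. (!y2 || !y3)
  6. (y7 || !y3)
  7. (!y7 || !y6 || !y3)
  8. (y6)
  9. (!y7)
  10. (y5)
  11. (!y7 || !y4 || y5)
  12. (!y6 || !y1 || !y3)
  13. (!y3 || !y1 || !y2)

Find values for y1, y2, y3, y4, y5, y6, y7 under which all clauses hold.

y1=False, y2=False, y3=False, y4=False, y5=True, y6=True, y7=False

Check each clause:
  1. (!y5 || y3 || !y1) — !y1 is true.
  2. (!y2 || !y3 || !y7) — !y7 is true.
  3. (y6 || !y5 || !y2) — y6 is true.
  4. (!y7 || !y2 || !y4) — !y7 is true.
  5. (!y3 || !y2) — !y3 is true.
  6. (!y3 || y7) — !y3 is true.
  7. (!y7 || !y3 || !y6) — !y7 is true.
  8. (y6) — y6 is true.
  9. (!y7) — !y7 is true.
  10. (y5) — y5 is true.
  11. (!y4 || !y7 || y5) — !y7 is true.
  12. (!y6 || !y3 || !y1) — !y3 is true.
  13. (!y2 || !y3 || !y1) — !y3 is true.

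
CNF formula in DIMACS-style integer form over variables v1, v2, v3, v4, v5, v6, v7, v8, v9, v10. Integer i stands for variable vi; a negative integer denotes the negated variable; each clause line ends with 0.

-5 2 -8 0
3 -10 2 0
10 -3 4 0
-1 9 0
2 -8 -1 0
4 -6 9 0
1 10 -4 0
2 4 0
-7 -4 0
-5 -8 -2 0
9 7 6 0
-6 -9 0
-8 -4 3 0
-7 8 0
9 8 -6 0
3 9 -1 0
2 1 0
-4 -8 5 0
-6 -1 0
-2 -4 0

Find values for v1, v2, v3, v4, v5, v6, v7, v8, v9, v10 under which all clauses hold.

v1=F, v2=T, v3=F, v4=F, v5=F, v6=F, v7=F, v8=F, v9=T, v10=F

Branch on v1: take v1 = False.
  then v2 is forced to True.
  then v4 is forced to False.
Try v3 = False.
For the remaining variables, v5 = False, v6 = False, v7 = False, v8 = False, v9 = True, v10 = False works.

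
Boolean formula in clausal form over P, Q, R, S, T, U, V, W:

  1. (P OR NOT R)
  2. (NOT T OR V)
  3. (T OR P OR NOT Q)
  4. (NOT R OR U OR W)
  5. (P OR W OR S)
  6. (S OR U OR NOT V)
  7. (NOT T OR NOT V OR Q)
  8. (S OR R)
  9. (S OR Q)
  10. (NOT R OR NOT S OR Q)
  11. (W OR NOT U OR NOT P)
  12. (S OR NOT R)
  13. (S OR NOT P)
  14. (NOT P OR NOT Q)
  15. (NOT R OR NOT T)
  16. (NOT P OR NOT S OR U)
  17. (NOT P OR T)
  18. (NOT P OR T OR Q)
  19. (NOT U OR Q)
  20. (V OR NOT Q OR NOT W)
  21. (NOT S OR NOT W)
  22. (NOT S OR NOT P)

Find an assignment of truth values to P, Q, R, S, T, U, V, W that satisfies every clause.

P=False, Q=True, R=False, S=True, T=True, U=True, V=True, W=False

Check each clause:
  1. (P OR NOT R) — NOT R is true.
  2. (NOT T OR V) — V is true.
  3. (T OR NOT Q OR P) — T is true.
  4. (U OR NOT R OR W) — NOT R is true.
  5. (P OR W OR S) — S is true.
  6. (NOT V OR U OR S) — S is true.
  7. (Q OR NOT V OR NOT T) — Q is true.
  8. (R OR S) — S is true.
  9. (S OR Q) — Q is true.
  10. (NOT R OR Q OR NOT S) — Q is true.
  11. (NOT P OR W OR NOT U) — NOT P is true.
  12. (NOT R OR S) — S is true.
  13. (NOT P OR S) — S is true.
  14. (NOT Q OR NOT P) — NOT P is true.
  15. (NOT R OR NOT T) — NOT R is true.
  16. (NOT P OR U OR NOT S) — NOT P is true.
  17. (NOT P OR T) — T is true.
  18. (Q OR T OR NOT P) — Q is true.
  19. (NOT U OR Q) — Q is true.
  20. (NOT W OR NOT Q OR V) — NOT W is true.
  21. (NOT S OR NOT W) — NOT W is true.
  22. (NOT S OR NOT P) — NOT P is true.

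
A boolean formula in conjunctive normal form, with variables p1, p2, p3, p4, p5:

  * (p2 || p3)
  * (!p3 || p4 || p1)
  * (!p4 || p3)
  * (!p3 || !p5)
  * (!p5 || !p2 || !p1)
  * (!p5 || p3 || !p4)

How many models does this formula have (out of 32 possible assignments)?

9

Case analysis on p3 and p4:
  p3=1, p4=1: remaining (p1,p2,p5) ∈ {(0,0,0); (0,1,0); (1,0,0); (1,1,0)} — 4.
  p3=1, p4=0: remaining (p1,p2,p5) ∈ {(1,0,0); (1,1,0)} — 2.
  p3=0, p4=1: a clause becomes empty — 0.
  p3=0, p4=0: remaining (p1,p2,p5) ∈ {(0,1,0); (0,1,1); (1,1,0)} — 3.
Total: 4 + 2 + 0 + 3 = 9.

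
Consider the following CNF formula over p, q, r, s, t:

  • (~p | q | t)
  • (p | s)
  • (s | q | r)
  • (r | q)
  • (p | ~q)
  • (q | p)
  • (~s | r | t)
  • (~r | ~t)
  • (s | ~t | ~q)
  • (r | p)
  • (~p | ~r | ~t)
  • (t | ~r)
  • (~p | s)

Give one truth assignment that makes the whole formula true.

Set p = True and propagate.
  then s is forced to True.
The remaining clauses are satisfied by q = True, r = False, t = True.
Every clause has at least one true literal under this assignment.
Check each clause:
  1. (~p | q | t) — q is true.
  2. (s | p) — p is true.
  3. (r | s | q) — q is true.
  4. (r | q) — q is true.
  5. (p | ~q) — p is true.
  6. (p | q) — p is true.
  7. (~s | t | r) — t is true.
  8. (~r | ~t) — ~r is true.
  9. (s | ~t | ~q) — s is true.
  10. (p | r) — p is true.
  11. (~t | ~r | ~p) — ~r is true.
  12. (t | ~r) — t is true.
  13. (~p | s) — s is true.

p=True, q=True, r=False, s=True, t=True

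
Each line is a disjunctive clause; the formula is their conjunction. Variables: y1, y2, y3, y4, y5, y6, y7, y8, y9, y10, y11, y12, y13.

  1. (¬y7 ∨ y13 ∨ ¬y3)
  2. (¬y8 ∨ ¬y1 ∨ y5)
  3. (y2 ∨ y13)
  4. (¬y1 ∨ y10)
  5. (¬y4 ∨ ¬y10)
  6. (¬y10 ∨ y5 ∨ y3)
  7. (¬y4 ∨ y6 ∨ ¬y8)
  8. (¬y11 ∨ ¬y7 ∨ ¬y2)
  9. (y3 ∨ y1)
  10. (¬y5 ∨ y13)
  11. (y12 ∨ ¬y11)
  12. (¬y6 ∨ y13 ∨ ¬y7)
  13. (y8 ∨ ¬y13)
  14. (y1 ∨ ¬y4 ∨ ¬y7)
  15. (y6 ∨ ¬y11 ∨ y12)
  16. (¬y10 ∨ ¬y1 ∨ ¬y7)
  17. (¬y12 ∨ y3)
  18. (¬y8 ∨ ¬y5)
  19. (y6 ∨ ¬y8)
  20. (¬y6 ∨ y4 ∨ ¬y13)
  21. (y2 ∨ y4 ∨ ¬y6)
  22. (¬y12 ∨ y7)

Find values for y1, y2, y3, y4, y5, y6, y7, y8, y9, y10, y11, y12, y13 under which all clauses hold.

y1=0, y2=1, y3=1, y4=1, y5=0, y6=1, y7=0, y8=1, y9=0, y10=0, y11=0, y12=0, y13=0

Check each clause:
  1. (y13 ∨ ¬y3 ∨ ¬y7) — ¬y7 is true.
  2. (¬y8 ∨ y5 ∨ ¬y1) — ¬y1 is true.
  3. (y2 ∨ y13) — y2 is true.
  4. (y10 ∨ ¬y1) — ¬y1 is true.
  5. (¬y10 ∨ ¬y4) — ¬y10 is true.
  6. (¬y10 ∨ y3 ∨ y5) — y3 is true.
  7. (¬y8 ∨ ¬y4 ∨ y6) — y6 is true.
  8. (¬y11 ∨ ¬y2 ∨ ¬y7) — ¬y7 is true.
  9. (y3 ∨ y1) — y3 is true.
  10. (y13 ∨ ¬y5) — ¬y5 is true.
  11. (¬y11 ∨ y12) — ¬y11 is true.
  12. (¬y6 ∨ y13 ∨ ¬y7) — ¬y7 is true.
  13. (y8 ∨ ¬y13) — y8 is true.
  14. (¬y7 ∨ ¬y4 ∨ y1) — ¬y7 is true.
  15. (y6 ∨ ¬y11 ∨ y12) — ¬y11 is true.
  16. (¬y1 ∨ ¬y10 ∨ ¬y7) — ¬y7 is true.
  17. (¬y12 ∨ y3) — y3 is true.
  18. (¬y5 ∨ ¬y8) — ¬y5 is true.
  19. (y6 ∨ ¬y8) — y6 is true.
  20. (¬y13 ∨ ¬y6 ∨ y4) — ¬y13 is true.
  21. (¬y6 ∨ y4 ∨ y2) — y2 is true.
  22. (y7 ∨ ¬y12) — ¬y12 is true.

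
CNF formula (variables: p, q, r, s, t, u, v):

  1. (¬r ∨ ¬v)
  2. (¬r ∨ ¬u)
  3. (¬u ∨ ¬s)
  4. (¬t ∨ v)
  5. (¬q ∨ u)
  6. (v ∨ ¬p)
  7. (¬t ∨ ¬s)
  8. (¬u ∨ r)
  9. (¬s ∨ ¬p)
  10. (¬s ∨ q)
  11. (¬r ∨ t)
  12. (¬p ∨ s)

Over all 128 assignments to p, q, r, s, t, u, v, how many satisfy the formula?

The models are:
  p=0 q=0 r=0 s=0 t=0 u=0 v=0
  p=0 q=0 r=0 s=0 t=0 u=0 v=1
  p=0 q=0 r=0 s=0 t=1 u=0 v=1
That's 3 in total.

3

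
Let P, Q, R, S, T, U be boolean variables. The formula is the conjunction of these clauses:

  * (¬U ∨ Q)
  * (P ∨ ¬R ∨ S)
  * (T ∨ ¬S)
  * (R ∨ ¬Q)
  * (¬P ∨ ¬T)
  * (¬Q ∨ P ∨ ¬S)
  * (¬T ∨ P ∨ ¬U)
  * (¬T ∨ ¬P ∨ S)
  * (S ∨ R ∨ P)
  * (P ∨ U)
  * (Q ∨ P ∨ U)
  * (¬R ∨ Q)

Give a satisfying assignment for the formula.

P=T  Q=F  R=F  S=F  T=F  U=F

Set P = True and propagate.
  then T is forced to False.
  then S is forced to False.
For the remaining variables, Q = False, R = False, U = False works.
Every clause has at least one true literal under this assignment.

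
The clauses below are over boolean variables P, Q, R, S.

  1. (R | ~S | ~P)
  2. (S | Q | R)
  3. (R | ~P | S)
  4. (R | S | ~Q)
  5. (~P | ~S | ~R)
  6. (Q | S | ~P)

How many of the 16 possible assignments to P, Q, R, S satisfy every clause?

7

The models are:
  P=F Q=F R=F S=T
  P=F Q=F R=T S=F
  P=F Q=F R=T S=T
  P=F Q=T R=F S=T
  P=F Q=T R=T S=F
  P=F Q=T R=T S=T
  P=T Q=T R=T S=F
Count: 7.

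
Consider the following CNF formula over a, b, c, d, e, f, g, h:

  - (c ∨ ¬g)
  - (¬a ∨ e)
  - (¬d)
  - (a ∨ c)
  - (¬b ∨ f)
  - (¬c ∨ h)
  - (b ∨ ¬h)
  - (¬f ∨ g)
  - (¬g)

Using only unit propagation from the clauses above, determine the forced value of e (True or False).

True

Unit clause (¬d) sets d = False.
(¬g) is a unit clause: g = False.
(¬f ∨ g) with g = False leaves only ¬f, so f = False.
From (f ∨ ¬b) and f = False: b = False.
(b ∨ ¬h) with b = False leaves only ¬h, so h = False.
(h ∨ ¬c) with h = False leaves only ¬c, so c = False.
From (c ∨ a) and c = False: a = True.
In (¬a ∨ e), ¬a is now false; e must hold, so e = True.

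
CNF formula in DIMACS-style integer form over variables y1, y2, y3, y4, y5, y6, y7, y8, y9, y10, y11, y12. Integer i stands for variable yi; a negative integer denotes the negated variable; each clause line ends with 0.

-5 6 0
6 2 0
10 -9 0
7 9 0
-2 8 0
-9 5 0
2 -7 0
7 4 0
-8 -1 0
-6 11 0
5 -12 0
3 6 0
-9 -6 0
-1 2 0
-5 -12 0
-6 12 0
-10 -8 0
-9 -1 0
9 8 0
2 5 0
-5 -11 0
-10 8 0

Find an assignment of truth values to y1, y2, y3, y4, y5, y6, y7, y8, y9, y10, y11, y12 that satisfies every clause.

y1 occurs only negated in the remaining clauses — set y1 = False.
Pure literal: y3 appears only positively; assign y3 = True.
Try y2 = True.
  then y8 is forced to True.
  then y10 is forced to False.
  then y9 is forced to False.
  then y7 is forced to True.
Set y5 = False and propagate.
  then y12 is forced to False.
  then y6 is forced to False.
y4, y11 are now unconstrained; take y4 = False, y11 = False.
Every clause has at least one true literal under this assignment.

y1 = F, y2 = T, y3 = T, y4 = F, y5 = F, y6 = F, y7 = T, y8 = T, y9 = F, y10 = F, y11 = F, y12 = F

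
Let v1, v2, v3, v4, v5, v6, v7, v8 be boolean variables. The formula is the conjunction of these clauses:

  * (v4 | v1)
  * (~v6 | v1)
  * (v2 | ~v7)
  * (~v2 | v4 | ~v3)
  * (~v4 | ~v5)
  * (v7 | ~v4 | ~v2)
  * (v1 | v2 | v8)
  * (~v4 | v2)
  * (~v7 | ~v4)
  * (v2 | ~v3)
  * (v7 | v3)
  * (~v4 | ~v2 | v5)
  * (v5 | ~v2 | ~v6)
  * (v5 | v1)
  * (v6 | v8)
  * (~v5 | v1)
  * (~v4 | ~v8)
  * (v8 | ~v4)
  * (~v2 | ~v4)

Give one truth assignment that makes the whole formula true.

v1 occurs only positively in the remaining clauses — set v1 = True.
Set v2 = True and propagate.
  then v4 is forced to False.
  then v3 is forced to False.
  then v7 is forced to True.
Try v5 = True.
Set v6 = True and propagate.
v8 is now unconstrained; take v8 = False.
Check each clause:
  1. (v1 | v4) — v1 is true.
  2. (v1 | ~v6) — v1 is true.
  3. (v2 | ~v7) — v2 is true.
  4. (~v2 | v4 | ~v3) — ~v3 is true.
  5. (~v5 | ~v4) — ~v4 is true.
  6. (v7 | ~v4 | ~v2) — ~v4 is true.
  7. (v8 | v1 | v2) — v1 is true.
  8. (v2 | ~v4) — v2 is true.
  9. (~v4 | ~v7) — ~v4 is true.
  10. (v2 | ~v3) — v2 is true.
  11. (v3 | v7) — v7 is true.
  12. (~v2 | ~v4 | v5) — ~v4 is true.
  13. (~v2 | v5 | ~v6) — v5 is true.
  14. (v5 | v1) — v1 is true.
  15. (v8 | v6) — v6 is true.
  16. (~v5 | v1) — v1 is true.
  17. (~v4 | ~v8) — ~v8 is true.
  18. (v8 | ~v4) — ~v4 is true.
  19. (~v2 | ~v4) — ~v4 is true.

v1 = 1  v2 = 1  v3 = 0  v4 = 0  v5 = 1  v6 = 1  v7 = 1  v8 = 0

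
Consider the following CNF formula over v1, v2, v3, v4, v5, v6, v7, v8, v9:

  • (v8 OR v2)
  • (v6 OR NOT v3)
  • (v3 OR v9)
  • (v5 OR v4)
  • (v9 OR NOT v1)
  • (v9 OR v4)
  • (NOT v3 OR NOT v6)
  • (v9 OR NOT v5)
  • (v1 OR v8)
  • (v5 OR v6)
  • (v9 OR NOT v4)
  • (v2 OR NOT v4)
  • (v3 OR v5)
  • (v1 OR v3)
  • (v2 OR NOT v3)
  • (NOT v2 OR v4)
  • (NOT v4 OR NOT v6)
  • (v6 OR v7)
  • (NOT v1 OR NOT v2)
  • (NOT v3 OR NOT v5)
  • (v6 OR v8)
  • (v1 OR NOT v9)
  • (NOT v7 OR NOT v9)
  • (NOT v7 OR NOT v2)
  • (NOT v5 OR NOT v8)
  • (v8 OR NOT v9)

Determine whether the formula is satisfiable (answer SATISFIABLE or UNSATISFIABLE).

v9 = True:
  propagation gives v1=True, v2=False, v8=True, v4=False; an empty clause results — contradiction.
v9 = False:
  propagation gives v3=True, v6=True; an empty clause results — contradiction.
Every branch closes, so no satisfying assignment exists.

UNSATISFIABLE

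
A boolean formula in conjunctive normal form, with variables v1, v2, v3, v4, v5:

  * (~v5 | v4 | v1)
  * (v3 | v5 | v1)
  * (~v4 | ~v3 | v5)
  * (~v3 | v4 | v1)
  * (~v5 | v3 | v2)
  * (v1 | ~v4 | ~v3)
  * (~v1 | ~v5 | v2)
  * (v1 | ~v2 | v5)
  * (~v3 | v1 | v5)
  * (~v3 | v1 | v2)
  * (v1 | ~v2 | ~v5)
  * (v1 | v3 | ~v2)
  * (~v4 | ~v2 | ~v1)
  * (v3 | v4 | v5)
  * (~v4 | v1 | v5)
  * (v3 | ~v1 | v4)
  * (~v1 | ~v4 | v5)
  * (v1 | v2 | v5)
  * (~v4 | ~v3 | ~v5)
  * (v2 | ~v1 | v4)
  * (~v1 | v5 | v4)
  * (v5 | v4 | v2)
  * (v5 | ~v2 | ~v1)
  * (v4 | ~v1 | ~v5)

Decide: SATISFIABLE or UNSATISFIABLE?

v1 = True:
  v4 = True:
    propagation gives v2=False, v5=False; an empty clause results — contradiction.
  v4 = False:
    propagation gives v3=True, v2=True, v5=True; an empty clause results — contradiction.
v1 = False:
  v5 = True:
    propagation gives v4=True, v3=False, v2=True; an empty clause results — contradiction.
  v5 = False:
    propagation gives v3=True; an empty clause results — contradiction.
Every branch closes, so no satisfying assignment exists.

UNSATISFIABLE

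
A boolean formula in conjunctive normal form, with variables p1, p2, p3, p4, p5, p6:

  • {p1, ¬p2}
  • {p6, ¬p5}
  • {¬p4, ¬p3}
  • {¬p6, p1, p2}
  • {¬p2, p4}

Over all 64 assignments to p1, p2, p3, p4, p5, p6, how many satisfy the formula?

Case analysis on p2 and p1:
  p2=1, p1=1: remaining (p3,p4,p5,p6) ∈ {(0,1,0,0); (0,1,0,1); (0,1,1,1)} — 3.
  p2=1, p1=0: a clause becomes empty — 0.
  p2=0, p1=1: 9 of the 16 assignments to (p3,p4,p5,p6) work.
  p2=0, p1=0: remaining (p3,p4,p5,p6) ∈ {(0,0,0,0); (0,1,0,0); (1,0,0,0)} — 3.
Total: 3 + 0 + 9 + 3 = 15.

15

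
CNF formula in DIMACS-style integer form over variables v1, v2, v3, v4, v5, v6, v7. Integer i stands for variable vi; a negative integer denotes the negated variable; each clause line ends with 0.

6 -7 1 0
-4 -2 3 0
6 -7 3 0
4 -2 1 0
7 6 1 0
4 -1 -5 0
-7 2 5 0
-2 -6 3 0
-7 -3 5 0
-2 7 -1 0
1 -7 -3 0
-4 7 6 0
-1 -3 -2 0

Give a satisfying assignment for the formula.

v1=1, v2=0, v3=0, v4=1, v5=1, v6=1, v7=1

Try v1 = True.
Branch on v2: take v2 = False.
Try v3 = False.
The remaining clauses are satisfied by v4 = True, v5 = True, v6 = True, v7 = True.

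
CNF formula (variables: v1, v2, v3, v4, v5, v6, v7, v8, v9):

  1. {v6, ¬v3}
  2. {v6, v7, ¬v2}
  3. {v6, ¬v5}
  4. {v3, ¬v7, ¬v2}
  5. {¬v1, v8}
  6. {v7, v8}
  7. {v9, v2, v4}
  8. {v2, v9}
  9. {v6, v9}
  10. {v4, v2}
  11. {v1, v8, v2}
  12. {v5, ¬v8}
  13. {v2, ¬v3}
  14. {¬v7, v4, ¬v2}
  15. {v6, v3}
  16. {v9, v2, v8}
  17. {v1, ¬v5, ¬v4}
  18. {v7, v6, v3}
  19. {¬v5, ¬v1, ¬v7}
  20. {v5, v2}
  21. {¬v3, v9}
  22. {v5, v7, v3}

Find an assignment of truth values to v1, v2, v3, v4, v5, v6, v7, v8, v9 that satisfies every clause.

v1=True, v2=True, v3=False, v4=True, v5=True, v6=True, v7=False, v8=True, v9=False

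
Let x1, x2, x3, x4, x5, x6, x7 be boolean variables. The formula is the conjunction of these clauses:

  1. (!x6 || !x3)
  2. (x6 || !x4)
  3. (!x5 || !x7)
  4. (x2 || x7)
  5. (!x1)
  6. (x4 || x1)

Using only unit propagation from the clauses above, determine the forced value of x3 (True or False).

False

Unit clause (!x1) sets x1 = False.
In (x4 || x1), x1 is now false; x4 must hold, so x4 = True.
In (x6 || !x4), !x4 is now false; x6 must hold, so x6 = True.
(!x3 || !x6) with x6 = True leaves only !x3, so x3 = False.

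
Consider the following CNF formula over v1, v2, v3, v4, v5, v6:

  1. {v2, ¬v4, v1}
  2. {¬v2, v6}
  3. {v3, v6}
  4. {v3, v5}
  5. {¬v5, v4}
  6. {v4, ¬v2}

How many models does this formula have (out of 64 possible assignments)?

15

Case analysis on v2 and v4:
  v2=1, v4=1: v1 free; 3 ways for (v3,v5,v6) × 2^1 = 6.
  v2=1, v4=0: a clause becomes empty — 0.
  v2=0, v4=1: 5 of the 16 assignments to (v1,v3,v5,v6) work.
  v2=0, v4=0: remaining (v1,v3,v5,v6) ∈ {(0,1,0,0); (0,1,0,1); (1,1,0,0); (1,1,0,1)} — 4.
Total: 6 + 0 + 5 + 4 = 15.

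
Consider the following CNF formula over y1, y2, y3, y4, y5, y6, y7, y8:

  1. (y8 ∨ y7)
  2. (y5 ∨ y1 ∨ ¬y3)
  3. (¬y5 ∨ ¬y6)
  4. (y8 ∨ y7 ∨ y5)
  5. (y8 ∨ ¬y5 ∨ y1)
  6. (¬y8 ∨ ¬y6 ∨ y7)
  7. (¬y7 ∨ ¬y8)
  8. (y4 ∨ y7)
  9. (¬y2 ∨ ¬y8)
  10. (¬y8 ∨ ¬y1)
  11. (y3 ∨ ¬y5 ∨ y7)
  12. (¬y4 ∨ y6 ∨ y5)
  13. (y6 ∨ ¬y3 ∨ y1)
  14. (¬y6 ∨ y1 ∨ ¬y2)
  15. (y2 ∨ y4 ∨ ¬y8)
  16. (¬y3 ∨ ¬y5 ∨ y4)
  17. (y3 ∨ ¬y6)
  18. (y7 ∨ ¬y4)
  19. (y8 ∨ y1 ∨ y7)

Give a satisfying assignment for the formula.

y1=True, y2=False, y3=False, y4=False, y5=True, y6=False, y7=True, y8=False

Check each clause:
  1. (y8 ∨ y7) — y7 is true.
  2. (¬y3 ∨ y1 ∨ y5) — y1 is true.
  3. (¬y5 ∨ ¬y6) — ¬y6 is true.
  4. (y8 ∨ y7 ∨ y5) — y5 is true.
  5. (¬y5 ∨ y1 ∨ y8) — y1 is true.
  6. (y7 ∨ ¬y6 ∨ ¬y8) — ¬y8 is true.
  7. (¬y8 ∨ ¬y7) — ¬y8 is true.
  8. (y7 ∨ y4) — y7 is true.
  9. (¬y2 ∨ ¬y8) — ¬y8 is true.
  10. (¬y8 ∨ ¬y1) — ¬y8 is true.
  11. (y3 ∨ ¬y5 ∨ y7) — y7 is true.
  12. (y5 ∨ ¬y4 ∨ y6) — ¬y4 is true.
  13. (y6 ∨ y1 ∨ ¬y3) — y1 is true.
  14. (¬y2 ∨ y1 ∨ ¬y6) — y1 is true.
  15. (y2 ∨ ¬y8 ∨ y4) — ¬y8 is true.
  16. (¬y3 ∨ ¬y5 ∨ y4) — ¬y3 is true.
  17. (y3 ∨ ¬y6) — ¬y6 is true.
  18. (y7 ∨ ¬y4) — ¬y4 is true.
  19. (y7 ∨ y8 ∨ y1) — y1 is true.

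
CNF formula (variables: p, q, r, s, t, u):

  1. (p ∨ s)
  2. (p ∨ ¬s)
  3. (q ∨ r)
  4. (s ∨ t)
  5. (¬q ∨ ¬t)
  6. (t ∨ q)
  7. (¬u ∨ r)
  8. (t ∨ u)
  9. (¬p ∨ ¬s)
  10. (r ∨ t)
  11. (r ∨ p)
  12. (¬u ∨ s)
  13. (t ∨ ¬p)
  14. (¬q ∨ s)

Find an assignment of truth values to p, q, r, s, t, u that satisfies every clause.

p=1, q=0, r=1, s=0, t=1, u=0

Check each clause:
  1. (p ∨ s) — p is true.
  2. (p ∨ ¬s) — p is true.
  3. (q ∨ r) — r is true.
  4. (s ∨ t) — t is true.
  5. (¬t ∨ ¬q) — ¬q is true.
  6. (t ∨ q) — t is true.
  7. (¬u ∨ r) — ¬u is true.
  8. (t ∨ u) — t is true.
  9. (¬s ∨ ¬p) — ¬s is true.
  10. (t ∨ r) — r is true.
  11. (p ∨ r) — p is true.
  12. (¬u ∨ s) — ¬u is true.
  13. (¬p ∨ t) — t is true.
  14. (s ∨ ¬q) — ¬q is true.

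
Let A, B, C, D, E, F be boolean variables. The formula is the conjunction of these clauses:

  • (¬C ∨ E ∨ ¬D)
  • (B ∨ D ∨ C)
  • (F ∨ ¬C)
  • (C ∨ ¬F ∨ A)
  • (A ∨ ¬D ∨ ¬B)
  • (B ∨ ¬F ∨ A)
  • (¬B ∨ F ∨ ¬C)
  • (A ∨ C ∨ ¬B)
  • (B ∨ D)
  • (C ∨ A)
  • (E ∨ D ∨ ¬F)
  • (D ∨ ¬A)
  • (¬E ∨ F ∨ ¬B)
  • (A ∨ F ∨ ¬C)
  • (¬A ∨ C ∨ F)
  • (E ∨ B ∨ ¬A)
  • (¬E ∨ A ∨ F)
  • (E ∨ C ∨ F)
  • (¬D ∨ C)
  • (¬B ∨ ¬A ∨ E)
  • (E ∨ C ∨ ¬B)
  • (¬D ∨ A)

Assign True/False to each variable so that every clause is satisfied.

Branch on A: take A = True.
  then D is forced to True.
  then C is forced to True.
  then E is forced to True.
  then F is forced to True.
B is now unconstrained; take B = True.
Every clause has at least one true literal under this assignment.

A=T  B=T  C=T  D=T  E=T  F=T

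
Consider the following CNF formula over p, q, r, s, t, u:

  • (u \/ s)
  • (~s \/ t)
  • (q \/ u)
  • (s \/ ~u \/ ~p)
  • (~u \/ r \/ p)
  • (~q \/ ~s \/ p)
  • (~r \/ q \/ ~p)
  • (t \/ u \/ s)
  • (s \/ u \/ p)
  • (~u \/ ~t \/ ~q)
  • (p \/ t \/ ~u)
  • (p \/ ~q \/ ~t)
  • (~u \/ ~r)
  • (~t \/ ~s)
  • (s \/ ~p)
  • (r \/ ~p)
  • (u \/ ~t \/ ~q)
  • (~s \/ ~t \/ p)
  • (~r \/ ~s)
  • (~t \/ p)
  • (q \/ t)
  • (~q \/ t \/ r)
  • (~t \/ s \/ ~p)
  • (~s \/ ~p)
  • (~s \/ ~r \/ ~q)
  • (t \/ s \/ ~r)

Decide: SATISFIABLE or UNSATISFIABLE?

UNSATISFIABLE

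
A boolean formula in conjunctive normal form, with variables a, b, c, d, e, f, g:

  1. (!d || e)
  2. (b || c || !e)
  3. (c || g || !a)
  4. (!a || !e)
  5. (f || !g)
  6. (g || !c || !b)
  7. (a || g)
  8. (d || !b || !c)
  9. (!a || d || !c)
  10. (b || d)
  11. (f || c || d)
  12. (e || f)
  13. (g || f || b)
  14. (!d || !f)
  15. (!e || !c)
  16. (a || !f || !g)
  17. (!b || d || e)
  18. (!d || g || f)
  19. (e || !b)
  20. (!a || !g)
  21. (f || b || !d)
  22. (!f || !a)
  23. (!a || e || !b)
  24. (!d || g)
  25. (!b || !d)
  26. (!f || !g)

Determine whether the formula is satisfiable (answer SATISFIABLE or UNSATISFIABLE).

UNSATISFIABLE

d = True:
  propagation gives e=True, a=False, g=True, f=True; an empty clause results — contradiction.
d = False:
  propagation gives b=True, c=False, f=True, e=True; an empty clause results — contradiction.
Every branch closes, so no satisfying assignment exists.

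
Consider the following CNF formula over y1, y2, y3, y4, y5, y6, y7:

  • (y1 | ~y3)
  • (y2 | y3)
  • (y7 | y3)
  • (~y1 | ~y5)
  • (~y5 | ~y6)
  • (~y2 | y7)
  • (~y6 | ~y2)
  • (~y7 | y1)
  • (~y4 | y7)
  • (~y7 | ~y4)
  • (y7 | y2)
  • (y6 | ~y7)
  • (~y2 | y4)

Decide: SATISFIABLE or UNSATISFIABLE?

Pure literal: y5 appears only negated; assign y5 = False.
Try y1 = True.
Branch on y2: take y2 = False.
  then y3 is forced to True.
  then y7 is forced to True.
  then y4 is forced to False.
  then y6 is forced to True.
Every clause has at least one true literal under this assignment.
So y1=True, y2=False, y3=True, y4=False, y5=False, y6=True, y7=True is a satisfying assignment.

SATISFIABLE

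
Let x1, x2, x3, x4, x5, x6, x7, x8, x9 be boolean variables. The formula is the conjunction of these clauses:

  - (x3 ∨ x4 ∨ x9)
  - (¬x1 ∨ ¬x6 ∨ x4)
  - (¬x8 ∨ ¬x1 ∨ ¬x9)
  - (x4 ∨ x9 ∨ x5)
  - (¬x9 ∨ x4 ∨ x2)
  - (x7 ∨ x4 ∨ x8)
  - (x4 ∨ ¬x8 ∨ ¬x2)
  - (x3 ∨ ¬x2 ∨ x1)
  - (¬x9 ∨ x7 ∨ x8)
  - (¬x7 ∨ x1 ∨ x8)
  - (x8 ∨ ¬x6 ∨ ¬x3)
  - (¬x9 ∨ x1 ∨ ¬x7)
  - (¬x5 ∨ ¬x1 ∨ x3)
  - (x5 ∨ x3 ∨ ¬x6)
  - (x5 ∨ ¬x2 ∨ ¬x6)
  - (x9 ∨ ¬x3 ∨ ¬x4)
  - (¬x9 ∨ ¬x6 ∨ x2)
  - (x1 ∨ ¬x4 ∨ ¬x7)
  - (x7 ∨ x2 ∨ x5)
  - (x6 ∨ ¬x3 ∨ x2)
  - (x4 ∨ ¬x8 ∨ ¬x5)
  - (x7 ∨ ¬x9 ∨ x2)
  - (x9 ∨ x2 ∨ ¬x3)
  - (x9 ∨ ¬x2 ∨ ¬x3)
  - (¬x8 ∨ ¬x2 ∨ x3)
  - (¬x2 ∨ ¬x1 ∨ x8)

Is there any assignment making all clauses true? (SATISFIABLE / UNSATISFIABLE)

Try x1 = False.
For the remaining variables, x2 = False, x3 = False, x4 = True, x5 = True, x6 = False, x7 = False, x8 = False, x9 = False works.
So x1=False, x2=False, x3=False, x4=True, x5=True, x6=False, x7=False, x8=False, x9=False is a satisfying assignment.

SATISFIABLE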